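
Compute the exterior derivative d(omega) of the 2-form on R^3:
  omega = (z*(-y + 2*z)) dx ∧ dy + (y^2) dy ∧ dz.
d(omega) = (-y + 4*z) dx ∧ dy ∧ dz

For a 2-form omega = sum_{i<j} g_{ij} dx_i ∧ dx_j, the exterior derivative is
  d(omega) = sum_{i<j} d(g_{ij}) ∧ dx_i ∧ dx_j = sum_{i<j, k} (∂g_{ij}/∂x_k) dx_k ∧ dx_i ∧ dx_j.
Expand each term, using dx_k ∧ dx_i ∧ dx_j = sgn(permutation) dx_{(a)} ∧ dx_{(b)} ∧ dx_{(c)} with (a < b < c) sorted:
  d(z*(-y + 2*z)) includes (∂/∂z)(z*(-y + 2*z)) dz = (-y + 4*z) dz, which multiplied by dx ∧ dy gives (-y + 4*z) dx ∧ dy ∧ dz
Collecting like 3-forms: d(omega) = (-y + 4*z) dx ∧ dy ∧ dz.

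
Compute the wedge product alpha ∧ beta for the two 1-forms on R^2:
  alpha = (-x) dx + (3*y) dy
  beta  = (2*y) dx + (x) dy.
alpha ∧ beta = (-x^2 - 6*y^2) dx ∧ dy

Distribute the wedge, using dx_i ∧ dx_j = -dx_j ∧ dx_i and dx_i ∧ dx_i = 0. For each pair (i, j) with i < j, the coefficient of dx_i ∧ dx_j in alpha ∧ beta is (alpha_i * beta_j - alpha_j * beta_i). Collecting: alpha ∧ beta = (-x^2 - 6*y^2) dx ∧ dy.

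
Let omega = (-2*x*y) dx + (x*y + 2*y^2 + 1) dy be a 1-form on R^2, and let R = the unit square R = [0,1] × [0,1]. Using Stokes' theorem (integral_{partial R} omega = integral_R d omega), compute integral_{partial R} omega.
integral_(partial R) omega = 3/2

Stokes: integral_partial_R omega = integral_R d omega with d omega = (∂Q/∂x - ∂P/∂y) dx ∧ dy.
  ∂Q/∂x = y
  ∂P/∂y = -2*x
  integrand = ∂Q/∂x - ∂P/∂y = 2*x + y.
Integrating over R: integral_0^1 integral_0^1 (2*x + y) dx dy = 3/2.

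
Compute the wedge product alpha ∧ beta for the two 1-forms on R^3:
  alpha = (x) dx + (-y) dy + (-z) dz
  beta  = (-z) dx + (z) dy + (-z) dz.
alpha ∧ beta = (z*(x - y)) dx ∧ dy + (-z*(x + z)) dx ∧ dz + (z*(y + z)) dy ∧ dz

Distribute the wedge, using dx_i ∧ dx_j = -dx_j ∧ dx_i and dx_i ∧ dx_i = 0. For each pair (i, j) with i < j, the coefficient of dx_i ∧ dx_j in alpha ∧ beta is (alpha_i * beta_j - alpha_j * beta_i). Collecting: alpha ∧ beta = (z*(x - y)) dx ∧ dy + (-z*(x + z)) dx ∧ dz + (z*(y + z)) dy ∧ dz.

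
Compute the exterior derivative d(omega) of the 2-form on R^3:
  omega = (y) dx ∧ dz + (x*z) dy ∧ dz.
d(omega) = (z - 1) dx ∧ dy ∧ dz

For a 2-form omega = sum_{i<j} g_{ij} dx_i ∧ dx_j, the exterior derivative is
  d(omega) = sum_{i<j} d(g_{ij}) ∧ dx_i ∧ dx_j = sum_{i<j, k} (∂g_{ij}/∂x_k) dx_k ∧ dx_i ∧ dx_j.
Expand each term, using dx_k ∧ dx_i ∧ dx_j = sgn(permutation) dx_{(a)} ∧ dx_{(b)} ∧ dx_{(c)} with (a < b < c) sorted:
  d(y) includes (∂/∂y)(y) dy = (1) dy, which multiplied by dx ∧ dz gives (-1) dx ∧ dy ∧ dz
  d(x*z) includes (∂/∂x)(x*z) dx = (z) dx, which multiplied by dy ∧ dz gives (z) dx ∧ dy ∧ dz
Collecting like 3-forms: d(omega) = (z - 1) dx ∧ dy ∧ dz.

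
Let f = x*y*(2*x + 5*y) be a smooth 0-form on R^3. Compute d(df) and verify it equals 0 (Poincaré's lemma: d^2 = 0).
d(df) = 0

Step 1: df = sum_i (∂f/∂x_i) dx_i = (y*(4*x + 5*y)) dx + (2*x*(x + 5*y)) dy + (0) dz.
Step 2: Apply d again. Using the 1-form formula, the coefficient of dx ∧ dy in d(df) is ∂^2 f/∂x ∂y - ∂^2 f/∂y ∂x = (4*x + 10*y) - (4*x + 10*y) = 0 (equality of mixed partials for smooth f).
Similarly for dx ∧ dz and dy ∧ dz — all coefficients vanish. So d(df) = 0.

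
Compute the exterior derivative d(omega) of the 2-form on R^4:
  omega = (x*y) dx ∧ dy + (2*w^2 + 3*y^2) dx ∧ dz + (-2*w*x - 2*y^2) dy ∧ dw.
d(omega) = (-6*y) dx ∧ dy ∧ dz + (4*w) dx ∧ dz ∧ dw + (-2*w) dx ∧ dy ∧ dw

For a 2-form omega = sum_{i<j} g_{ij} dx_i ∧ dx_j, the exterior derivative is
  d(omega) = sum_{i<j} d(g_{ij}) ∧ dx_i ∧ dx_j = sum_{i<j, k} (∂g_{ij}/∂x_k) dx_k ∧ dx_i ∧ dx_j.
Expand each term, using dx_k ∧ dx_i ∧ dx_j = sgn(permutation) dx_{(a)} ∧ dx_{(b)} ∧ dx_{(c)} with (a < b < c) sorted:
  d(2*w^2 + 3*y^2) includes (∂/∂y)(2*w^2 + 3*y^2) dy = (6*y) dy, which multiplied by dx ∧ dz gives (-6*y) dx ∧ dy ∧ dz
  d(2*w^2 + 3*y^2) includes (∂/∂w)(2*w^2 + 3*y^2) dw = (4*w) dw, which multiplied by dx ∧ dz gives (4*w) dx ∧ dz ∧ dw
  d(-2*w*x - 2*y^2) includes (∂/∂x)(-2*w*x - 2*y^2) dx = (-2*w) dx, which multiplied by dy ∧ dw gives (-2*w) dx ∧ dy ∧ dw
Collecting like 3-forms: d(omega) = (-6*y) dx ∧ dy ∧ dz + (4*w) dx ∧ dz ∧ dw + (-2*w) dx ∧ dy ∧ dw.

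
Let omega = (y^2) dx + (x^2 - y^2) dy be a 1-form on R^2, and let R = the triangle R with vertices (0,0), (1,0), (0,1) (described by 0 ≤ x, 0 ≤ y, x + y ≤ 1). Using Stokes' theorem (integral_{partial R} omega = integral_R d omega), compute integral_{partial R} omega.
integral_(partial R) omega = 0

Stokes: integral_partial_R omega = integral_R d omega with d omega = (∂Q/∂x - ∂P/∂y) dx ∧ dy.
  ∂Q/∂x = 2*x
  ∂P/∂y = 2*y
  integrand = ∂Q/∂x - ∂P/∂y = 2*x - 2*y.
Integrating over R: integral_0^1 integral_0^{1-x} (2*x - 2*y) dy dx = 0.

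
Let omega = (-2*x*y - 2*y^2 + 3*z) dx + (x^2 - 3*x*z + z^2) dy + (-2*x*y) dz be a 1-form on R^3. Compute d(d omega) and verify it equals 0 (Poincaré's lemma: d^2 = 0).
d(d omega) = 0

Step 1: d omega = sum_{i<j} (∂f_j/∂x_i - ∂f_i/∂x_j) dx_i ∧ dx_j:
  coeff of dx ∧ dy: 4*x + 4*y - 3*z
  coeff of dx ∧ dz: -2*y - 3
  coeff of dy ∧ dz: x - 2*z
Step 2: Apply d again to each 2-form coefficient. The only possible 3-form in R^3 is dx ∧ dy ∧ dz, with coefficient
  ∂(coeff of dy∧dz)/∂x - ∂(coeff of dx∧dz)/∂y + ∂(coeff of dx∧dy)/∂z
  = ∂/∂x (x - 2*z) - ∂/∂y (-2*y - 3) + ∂/∂z (4*x + 4*y - 3*z).
Each of these terms simplifies to sums of mixed partials that cancel in pairs. The result is 0 (by equality of mixed partials for smooth functions — Schwarz / Clairaut).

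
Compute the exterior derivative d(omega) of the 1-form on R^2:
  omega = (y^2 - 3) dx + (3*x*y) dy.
d(omega) = (y) dx ∧ dy

For a 1-form omega = sum_i f_i dx_i, the exterior derivative is
  d(omega) = sum_{i < j} (∂f_j/∂x_i - ∂f_i/∂x_j) dx_i ∧ dx_j.
  coefficient of dx ∧ dy: ∂f_2/∂x - ∂f_1/∂y = ∂(3*x*y)/∂x - ∂(y^2 - 3)/∂y = y
Assembling: d(omega) = (y) dx ∧ dy.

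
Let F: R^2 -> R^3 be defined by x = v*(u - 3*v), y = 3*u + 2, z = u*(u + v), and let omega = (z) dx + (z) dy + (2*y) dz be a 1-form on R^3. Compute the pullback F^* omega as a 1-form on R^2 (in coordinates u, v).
F^* omega = (u^2*v + 15*u^2 + u*v^2 + 9*u*v + 8*u + 4*v) du + (u*(u^2 - 5*u*v + 6*u - 6*v^2 + 4)) dv

Using F^*(f dg) = (f ∘ F) d(g ∘ F), substitute each coordinate x_i by F_i(u, v) in f_i, and replace dx_i by d F_i = (∂F_i/∂u) du + (∂F_i/∂v) dv.
  For the x component: f_1(F) = u*(u + v); d F_1 = (v) du + (u - 6*v) dv
  For the y component: f_2(F) = u*(u + v); d F_2 = (3) du + (0) dv
  For the z component: f_3(F) = 6*u + 4; d F_3 = (2*u + v) du + (u) dv
Combining and collecting du, dv coefficients:
  coeff of du: u^2*v + 15*u^2 + u*v^2 + 9*u*v + 8*u + 4*v
  coeff of dv: u*(u^2 - 5*u*v + 6*u - 6*v^2 + 4)
F^* omega = (u^2*v + 15*u^2 + u*v^2 + 9*u*v + 8*u + 4*v) du + (u*(u^2 - 5*u*v + 6*u - 6*v^2 + 4)) dv.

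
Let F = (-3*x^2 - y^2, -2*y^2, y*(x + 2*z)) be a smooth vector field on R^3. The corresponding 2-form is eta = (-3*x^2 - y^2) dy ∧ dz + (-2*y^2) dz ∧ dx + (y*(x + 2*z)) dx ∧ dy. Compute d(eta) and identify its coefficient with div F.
d(eta) = (-6*x - 2*y) dx ∧ dy ∧ dz; div F = -6*x - 2*y

For a 2-form in R^3 of the form above, applying d gives a 3-form with coefficient ∂P/∂x + ∂Q/∂y + ∂R/∂z:
  ∂P/∂x = -6*x
  ∂Q/∂y = -4*y
  ∂R/∂z = 2*y
Sum = -6*x - 2*y, which is exactly div F.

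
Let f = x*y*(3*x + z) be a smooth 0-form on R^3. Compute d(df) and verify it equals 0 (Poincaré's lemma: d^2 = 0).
d(df) = 0

Step 1: df = sum_i (∂f/∂x_i) dx_i = (y*(6*x + z)) dx + (x*(3*x + z)) dy + (x*y) dz.
Step 2: Apply d again. Using the 1-form formula, the coefficient of dx ∧ dy in d(df) is ∂^2 f/∂x ∂y - ∂^2 f/∂y ∂x = (6*x + z) - (6*x + z) = 0 (equality of mixed partials for smooth f).
Similarly for dx ∧ dz and dy ∧ dz — all coefficients vanish. So d(df) = 0.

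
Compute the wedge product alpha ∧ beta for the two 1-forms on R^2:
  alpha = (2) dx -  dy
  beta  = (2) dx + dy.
alpha ∧ beta = (4) dx ∧ dy

Distribute the wedge, using dx_i ∧ dx_j = -dx_j ∧ dx_i and dx_i ∧ dx_i = 0. For each pair (i, j) with i < j, the coefficient of dx_i ∧ dx_j in alpha ∧ beta is (alpha_i * beta_j - alpha_j * beta_i). Collecting: alpha ∧ beta = (4) dx ∧ dy.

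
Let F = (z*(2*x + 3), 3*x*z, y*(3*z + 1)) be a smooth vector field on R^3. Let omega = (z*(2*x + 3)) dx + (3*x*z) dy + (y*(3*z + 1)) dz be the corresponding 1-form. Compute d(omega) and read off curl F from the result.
d(omega) = (-3*x + 3*z + 1) dy ∧ dz + (2*x + 3) dz ∧ dx + (3*z) dx ∧ dy; curl F = (-3*x + 3*z + 1, 2*x + 3, 3*z)

d omega = sum_{i<j} (∂f_j/∂x_i - ∂f_i/∂x_j) dx_i ∧ dx_j. Under the identification (dy ∧ dz, dz ∧ dx, dx ∧ dy) ↔ (e_x, e_y, e_z), the coefficients are exactly the components of curl F. Compute:
  ∂R/∂y - ∂Q/∂z = (3*z + 1) - (3*x) = -3*x + 3*z + 1
  ∂P/∂z - ∂R/∂x = (2*x + 3) - (0) = 2*x + 3
  ∂Q/∂x - ∂P/∂y = (3*z) - (0) = 3*z.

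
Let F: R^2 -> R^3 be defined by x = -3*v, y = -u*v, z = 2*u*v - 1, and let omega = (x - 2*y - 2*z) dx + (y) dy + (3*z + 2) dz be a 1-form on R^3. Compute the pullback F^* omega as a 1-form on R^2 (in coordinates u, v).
F^* omega = (v*(13*u*v - 2)) du + (13*u^2*v + 6*u*v - 2*u + 9*v - 6) dv

Using F^*(f dg) = (f ∘ F) d(g ∘ F), substitute each coordinate x_i by F_i(u, v) in f_i, and replace dx_i by d F_i = (∂F_i/∂u) du + (∂F_i/∂v) dv.
  For the x component: f_1(F) = -2*u*v - 3*v + 2; d F_1 = (0) du + (-3) dv
  For the y component: f_2(F) = -u*v; d F_2 = (-v) du + (-u) dv
  For the z component: f_3(F) = 6*u*v - 1; d F_3 = (2*v) du + (2*u) dv
Combining and collecting du, dv coefficients:
  coeff of du: v*(13*u*v - 2)
  coeff of dv: 13*u^2*v + 6*u*v - 2*u + 9*v - 6
F^* omega = (v*(13*u*v - 2)) du + (13*u^2*v + 6*u*v - 2*u + 9*v - 6) dv.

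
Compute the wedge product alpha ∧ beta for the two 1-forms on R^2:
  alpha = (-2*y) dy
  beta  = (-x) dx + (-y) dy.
alpha ∧ beta = (-2*x*y) dx ∧ dy

Distribute the wedge, using dx_i ∧ dx_j = -dx_j ∧ dx_i and dx_i ∧ dx_i = 0. For each pair (i, j) with i < j, the coefficient of dx_i ∧ dx_j in alpha ∧ beta is (alpha_i * beta_j - alpha_j * beta_i). Collecting: alpha ∧ beta = (-2*x*y) dx ∧ dy.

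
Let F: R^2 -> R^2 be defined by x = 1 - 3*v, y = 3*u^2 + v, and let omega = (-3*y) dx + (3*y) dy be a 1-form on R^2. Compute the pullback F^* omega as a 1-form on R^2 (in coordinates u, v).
F^* omega = (18*u*(3*u^2 + v)) du + (36*u^2 + 12*v) dv

Using F^*(f dg) = (f ∘ F) d(g ∘ F), substitute each coordinate x_i by F_i(u, v) in f_i, and replace dx_i by d F_i = (∂F_i/∂u) du + (∂F_i/∂v) dv.
  For the x component: f_1(F) = -9*u^2 - 3*v; d F_1 = (0) du + (-3) dv
  For the y component: f_2(F) = 9*u^2 + 3*v; d F_2 = (6*u) du + (1) dv
Combining and collecting du, dv coefficients:
  coeff of du: 18*u*(3*u^2 + v)
  coeff of dv: 36*u^2 + 12*v
F^* omega = (18*u*(3*u^2 + v)) du + (36*u^2 + 12*v) dv.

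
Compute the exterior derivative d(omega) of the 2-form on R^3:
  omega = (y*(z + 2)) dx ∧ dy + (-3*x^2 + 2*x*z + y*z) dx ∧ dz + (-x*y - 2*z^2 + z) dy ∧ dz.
d(omega) = (-z) dx ∧ dy ∧ dz

For a 2-form omega = sum_{i<j} g_{ij} dx_i ∧ dx_j, the exterior derivative is
  d(omega) = sum_{i<j} d(g_{ij}) ∧ dx_i ∧ dx_j = sum_{i<j, k} (∂g_{ij}/∂x_k) dx_k ∧ dx_i ∧ dx_j.
Expand each term, using dx_k ∧ dx_i ∧ dx_j = sgn(permutation) dx_{(a)} ∧ dx_{(b)} ∧ dx_{(c)} with (a < b < c) sorted:
  d(y*(z + 2)) includes (∂/∂z)(y*(z + 2)) dz = (y) dz, which multiplied by dx ∧ dy gives (y) dx ∧ dy ∧ dz
  d(-3*x^2 + 2*x*z + y*z) includes (∂/∂y)(-3*x^2 + 2*x*z + y*z) dy = (z) dy, which multiplied by dx ∧ dz gives (-z) dx ∧ dy ∧ dz
  d(-x*y - 2*z^2 + z) includes (∂/∂x)(-x*y - 2*z^2 + z) dx = (-y) dx, which multiplied by dy ∧ dz gives (-y) dx ∧ dy ∧ dz
Collecting like 3-forms: d(omega) = (-z) dx ∧ dy ∧ dz.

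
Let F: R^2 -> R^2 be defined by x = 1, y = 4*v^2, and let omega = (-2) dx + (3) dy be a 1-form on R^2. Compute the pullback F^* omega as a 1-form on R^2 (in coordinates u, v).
F^* omega = (24*v) dv

Using F^*(f dg) = (f ∘ F) d(g ∘ F), substitute each coordinate x_i by F_i(u, v) in f_i, and replace dx_i by d F_i = (∂F_i/∂u) du + (∂F_i/∂v) dv.
  For the x component: f_1(F) = -2; d F_1 = (0) du + (0) dv
  For the y component: f_2(F) = 3; d F_2 = (0) du + (8*v) dv
Combining and collecting du, dv coefficients:
  coeff of du: 0
  coeff of dv: 24*v
F^* omega = (24*v) dv.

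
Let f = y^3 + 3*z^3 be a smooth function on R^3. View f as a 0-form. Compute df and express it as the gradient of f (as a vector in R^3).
df = (0) dx + (3*y^2) dy + (9*z^2) dz; grad f = (0, 3*y^2, 9*z^2)

For a 0-form f, d f = (∂f/∂x) dx + (∂f/∂y) dy + (∂f/∂z) dz. The components of the vector representation are exactly the entries of grad f in Cartesian coordinates:
  ∂f/∂x = 0
  ∂f/∂y = 3*y^2
  ∂f/∂z = 9*z^2.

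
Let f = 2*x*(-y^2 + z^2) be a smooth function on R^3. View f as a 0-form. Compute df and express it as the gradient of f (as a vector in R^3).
df = (-2*y^2 + 2*z^2) dx + (-4*x*y) dy + (4*x*z) dz; grad f = (-2*y^2 + 2*z^2, -4*x*y, 4*x*z)

For a 0-form f, d f = (∂f/∂x) dx + (∂f/∂y) dy + (∂f/∂z) dz. The components of the vector representation are exactly the entries of grad f in Cartesian coordinates:
  ∂f/∂x = -2*y^2 + 2*z^2
  ∂f/∂y = -4*x*y
  ∂f/∂z = 4*x*z.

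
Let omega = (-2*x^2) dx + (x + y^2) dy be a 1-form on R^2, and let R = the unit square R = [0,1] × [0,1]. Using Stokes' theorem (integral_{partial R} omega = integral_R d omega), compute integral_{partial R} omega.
integral_(partial R) omega = 1

Stokes: integral_partial_R omega = integral_R d omega with d omega = (∂Q/∂x - ∂P/∂y) dx ∧ dy.
  ∂Q/∂x = 1
  ∂P/∂y = 0
  integrand = ∂Q/∂x - ∂P/∂y = 1.
Integrating over R: integral_0^1 integral_0^1 (1) dx dy = 1.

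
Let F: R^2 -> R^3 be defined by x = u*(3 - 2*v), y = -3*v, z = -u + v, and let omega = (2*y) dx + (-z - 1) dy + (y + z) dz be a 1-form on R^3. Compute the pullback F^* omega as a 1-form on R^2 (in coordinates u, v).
F^* omega = (u + 12*v^2 - 16*v) du + (12*u*v - 4*u + v + 3) dv

Using F^*(f dg) = (f ∘ F) d(g ∘ F), substitute each coordinate x_i by F_i(u, v) in f_i, and replace dx_i by d F_i = (∂F_i/∂u) du + (∂F_i/∂v) dv.
  For the x component: f_1(F) = -6*v; d F_1 = (3 - 2*v) du + (-2*u) dv
  For the y component: f_2(F) = u - v - 1; d F_2 = (0) du + (-3) dv
  For the z component: f_3(F) = -u - 2*v; d F_3 = (-1) du + (1) dv
Combining and collecting du, dv coefficients:
  coeff of du: u + 12*v^2 - 16*v
  coeff of dv: 12*u*v - 4*u + v + 3
F^* omega = (u + 12*v^2 - 16*v) du + (12*u*v - 4*u + v + 3) dv.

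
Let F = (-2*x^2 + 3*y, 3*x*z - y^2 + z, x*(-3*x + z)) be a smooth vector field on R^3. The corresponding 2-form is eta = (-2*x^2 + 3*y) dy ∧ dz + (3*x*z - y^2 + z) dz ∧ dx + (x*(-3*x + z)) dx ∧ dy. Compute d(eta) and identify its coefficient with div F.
d(eta) = (-3*x - 2*y) dx ∧ dy ∧ dz; div F = -3*x - 2*y

For a 2-form in R^3 of the form above, applying d gives a 3-form with coefficient ∂P/∂x + ∂Q/∂y + ∂R/∂z:
  ∂P/∂x = -4*x
  ∂Q/∂y = -2*y
  ∂R/∂z = x
Sum = -3*x - 2*y, which is exactly div F.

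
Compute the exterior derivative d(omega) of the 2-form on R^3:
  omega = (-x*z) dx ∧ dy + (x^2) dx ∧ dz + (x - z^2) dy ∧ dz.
d(omega) = (1 - x) dx ∧ dy ∧ dz

For a 2-form omega = sum_{i<j} g_{ij} dx_i ∧ dx_j, the exterior derivative is
  d(omega) = sum_{i<j} d(g_{ij}) ∧ dx_i ∧ dx_j = sum_{i<j, k} (∂g_{ij}/∂x_k) dx_k ∧ dx_i ∧ dx_j.
Expand each term, using dx_k ∧ dx_i ∧ dx_j = sgn(permutation) dx_{(a)} ∧ dx_{(b)} ∧ dx_{(c)} with (a < b < c) sorted:
  d(-x*z) includes (∂/∂z)(-x*z) dz = (-x) dz, which multiplied by dx ∧ dy gives (-x) dx ∧ dy ∧ dz
  d(x - z^2) includes (∂/∂x)(x - z^2) dx = (1) dx, which multiplied by dy ∧ dz gives (1) dx ∧ dy ∧ dz
Collecting like 3-forms: d(omega) = (1 - x) dx ∧ dy ∧ dz.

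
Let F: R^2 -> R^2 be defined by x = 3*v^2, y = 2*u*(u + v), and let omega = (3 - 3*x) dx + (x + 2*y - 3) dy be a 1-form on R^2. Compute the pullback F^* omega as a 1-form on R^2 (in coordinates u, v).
F^* omega = (16*u^3 + 24*u^2*v + 20*u*v^2 - 12*u + 6*v^3 - 6*v) du + (8*u^3 + 8*u^2*v + 6*u*v^2 - 6*u - 54*v^3 + 18*v) dv

Using F^*(f dg) = (f ∘ F) d(g ∘ F), substitute each coordinate x_i by F_i(u, v) in f_i, and replace dx_i by d F_i = (∂F_i/∂u) du + (∂F_i/∂v) dv.
  For the x component: f_1(F) = 3 - 9*v^2; d F_1 = (0) du + (6*v) dv
  For the y component: f_2(F) = 4*u^2 + 4*u*v + 3*v^2 - 3; d F_2 = (4*u + 2*v) du + (2*u) dv
Combining and collecting du, dv coefficients:
  coeff of du: 16*u^3 + 24*u^2*v + 20*u*v^2 - 12*u + 6*v^3 - 6*v
  coeff of dv: 8*u^3 + 8*u^2*v + 6*u*v^2 - 6*u - 54*v^3 + 18*v
F^* omega = (16*u^3 + 24*u^2*v + 20*u*v^2 - 12*u + 6*v^3 - 6*v) du + (8*u^3 + 8*u^2*v + 6*u*v^2 - 6*u - 54*v^3 + 18*v) dv.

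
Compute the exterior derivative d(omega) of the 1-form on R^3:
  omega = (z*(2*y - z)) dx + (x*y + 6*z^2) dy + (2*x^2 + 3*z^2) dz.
d(omega) = (y - 2*z) dx ∧ dy + (4*x - 2*y + 2*z) dx ∧ dz + (-12*z) dy ∧ dz

For a 1-form omega = sum_i f_i dx_i, the exterior derivative is
  d(omega) = sum_{i < j} (∂f_j/∂x_i - ∂f_i/∂x_j) dx_i ∧ dx_j.
  coefficient of dx ∧ dy: ∂f_2/∂x - ∂f_1/∂y = ∂(x*y + 6*z^2)/∂x - ∂(z*(2*y - z))/∂y = y - 2*z
  coefficient of dx ∧ dz: ∂f_3/∂x - ∂f_1/∂z = ∂(2*x^2 + 3*z^2)/∂x - ∂(z*(2*y - z))/∂z = 4*x - 2*y + 2*z
  coefficient of dy ∧ dz: ∂f_3/∂y - ∂f_2/∂z = ∂(2*x^2 + 3*z^2)/∂y - ∂(x*y + 6*z^2)/∂z = -12*z
Assembling: d(omega) = (y - 2*z) dx ∧ dy + (4*x - 2*y + 2*z) dx ∧ dz + (-12*z) dy ∧ dz.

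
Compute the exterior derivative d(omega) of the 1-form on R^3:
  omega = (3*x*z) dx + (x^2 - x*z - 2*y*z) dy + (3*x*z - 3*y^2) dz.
d(omega) = (2*x - z) dx ∧ dy + (-3*x + 3*z) dx ∧ dz + (x - 4*y) dy ∧ dz

For a 1-form omega = sum_i f_i dx_i, the exterior derivative is
  d(omega) = sum_{i < j} (∂f_j/∂x_i - ∂f_i/∂x_j) dx_i ∧ dx_j.
  coefficient of dx ∧ dy: ∂f_2/∂x - ∂f_1/∂y = ∂(x^2 - x*z - 2*y*z)/∂x - ∂(3*x*z)/∂y = 2*x - z
  coefficient of dx ∧ dz: ∂f_3/∂x - ∂f_1/∂z = ∂(3*x*z - 3*y^2)/∂x - ∂(3*x*z)/∂z = -3*x + 3*z
  coefficient of dy ∧ dz: ∂f_3/∂y - ∂f_2/∂z = ∂(3*x*z - 3*y^2)/∂y - ∂(x^2 - x*z - 2*y*z)/∂z = x - 4*y
Assembling: d(omega) = (2*x - z) dx ∧ dy + (-3*x + 3*z) dx ∧ dz + (x - 4*y) dy ∧ dz.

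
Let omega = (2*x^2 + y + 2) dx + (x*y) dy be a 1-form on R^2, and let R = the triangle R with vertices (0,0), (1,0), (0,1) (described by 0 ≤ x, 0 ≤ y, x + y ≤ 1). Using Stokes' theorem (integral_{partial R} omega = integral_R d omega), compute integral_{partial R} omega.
integral_(partial R) omega = -1/3

Stokes: integral_partial_R omega = integral_R d omega with d omega = (∂Q/∂x - ∂P/∂y) dx ∧ dy.
  ∂Q/∂x = y
  ∂P/∂y = 1
  integrand = ∂Q/∂x - ∂P/∂y = y - 1.
Integrating over R: integral_0^1 integral_0^{1-x} (y - 1) dy dx = -1/3.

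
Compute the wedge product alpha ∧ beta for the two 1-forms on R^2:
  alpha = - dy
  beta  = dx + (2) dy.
alpha ∧ beta = (1) dx ∧ dy

Distribute the wedge, using dx_i ∧ dx_j = -dx_j ∧ dx_i and dx_i ∧ dx_i = 0. For each pair (i, j) with i < j, the coefficient of dx_i ∧ dx_j in alpha ∧ beta is (alpha_i * beta_j - alpha_j * beta_i). Collecting: alpha ∧ beta = (1) dx ∧ dy.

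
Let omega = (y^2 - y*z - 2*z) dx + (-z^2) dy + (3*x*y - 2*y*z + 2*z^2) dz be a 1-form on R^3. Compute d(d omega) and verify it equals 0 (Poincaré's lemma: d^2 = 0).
d(d omega) = 0

Step 1: d omega = sum_{i<j} (∂f_j/∂x_i - ∂f_i/∂x_j) dx_i ∧ dx_j:
  coeff of dx ∧ dy: -2*y + z
  coeff of dx ∧ dz: 4*y + 2
  coeff of dy ∧ dz: 3*x
Step 2: Apply d again to each 2-form coefficient. The only possible 3-form in R^3 is dx ∧ dy ∧ dz, with coefficient
  ∂(coeff of dy∧dz)/∂x - ∂(coeff of dx∧dz)/∂y + ∂(coeff of dx∧dy)/∂z
  = ∂/∂x (3*x) - ∂/∂y (4*y + 2) + ∂/∂z (-2*y + z).
Each of these terms simplifies to sums of mixed partials that cancel in pairs. The result is 0 (by equality of mixed partials for smooth functions — Schwarz / Clairaut).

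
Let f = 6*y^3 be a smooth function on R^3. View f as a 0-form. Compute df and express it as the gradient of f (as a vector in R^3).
df = (0) dx + (18*y^2) dy + (0) dz; grad f = (0, 18*y^2, 0)

For a 0-form f, d f = (∂f/∂x) dx + (∂f/∂y) dy + (∂f/∂z) dz. The components of the vector representation are exactly the entries of grad f in Cartesian coordinates:
  ∂f/∂x = 0
  ∂f/∂y = 18*y^2
  ∂f/∂z = 0.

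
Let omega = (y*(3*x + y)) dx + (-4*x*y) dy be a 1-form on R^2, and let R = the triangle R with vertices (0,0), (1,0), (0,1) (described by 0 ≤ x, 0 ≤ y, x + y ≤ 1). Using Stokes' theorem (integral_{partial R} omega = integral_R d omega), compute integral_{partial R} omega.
integral_(partial R) omega = -3/2

Stokes: integral_partial_R omega = integral_R d omega with d omega = (∂Q/∂x - ∂P/∂y) dx ∧ dy.
  ∂Q/∂x = -4*y
  ∂P/∂y = 3*x + 2*y
  integrand = ∂Q/∂x - ∂P/∂y = -3*x - 6*y.
Integrating over R: integral_0^1 integral_0^{1-x} (-3*x - 6*y) dy dx = -3/2.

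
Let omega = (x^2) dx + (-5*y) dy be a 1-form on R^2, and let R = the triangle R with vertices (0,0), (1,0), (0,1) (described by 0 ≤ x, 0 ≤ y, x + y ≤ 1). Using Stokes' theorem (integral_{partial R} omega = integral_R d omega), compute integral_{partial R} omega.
integral_(partial R) omega = 0

Stokes: integral_partial_R omega = integral_R d omega with d omega = (∂Q/∂x - ∂P/∂y) dx ∧ dy.
  ∂Q/∂x = 0
  ∂P/∂y = 0
  integrand = ∂Q/∂x - ∂P/∂y = 0.
Integrating over R: integral_0^1 integral_0^{1-x} (0) dy dx = 0.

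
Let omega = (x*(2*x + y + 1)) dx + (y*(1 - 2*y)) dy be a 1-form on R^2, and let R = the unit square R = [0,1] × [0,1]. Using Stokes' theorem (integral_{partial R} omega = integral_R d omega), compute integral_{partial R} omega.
integral_(partial R) omega = -1/2

Stokes: integral_partial_R omega = integral_R d omega with d omega = (∂Q/∂x - ∂P/∂y) dx ∧ dy.
  ∂Q/∂x = 0
  ∂P/∂y = x
  integrand = ∂Q/∂x - ∂P/∂y = -x.
Integrating over R: integral_0^1 integral_0^1 (-x) dx dy = -1/2.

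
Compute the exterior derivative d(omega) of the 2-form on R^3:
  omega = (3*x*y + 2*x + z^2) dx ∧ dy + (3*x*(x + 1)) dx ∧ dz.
d(omega) = (2*z) dx ∧ dy ∧ dz

For a 2-form omega = sum_{i<j} g_{ij} dx_i ∧ dx_j, the exterior derivative is
  d(omega) = sum_{i<j} d(g_{ij}) ∧ dx_i ∧ dx_j = sum_{i<j, k} (∂g_{ij}/∂x_k) dx_k ∧ dx_i ∧ dx_j.
Expand each term, using dx_k ∧ dx_i ∧ dx_j = sgn(permutation) dx_{(a)} ∧ dx_{(b)} ∧ dx_{(c)} with (a < b < c) sorted:
  d(3*x*y + 2*x + z^2) includes (∂/∂z)(3*x*y + 2*x + z^2) dz = (2*z) dz, which multiplied by dx ∧ dy gives (2*z) dx ∧ dy ∧ dz
Collecting like 3-forms: d(omega) = (2*z) dx ∧ dy ∧ dz.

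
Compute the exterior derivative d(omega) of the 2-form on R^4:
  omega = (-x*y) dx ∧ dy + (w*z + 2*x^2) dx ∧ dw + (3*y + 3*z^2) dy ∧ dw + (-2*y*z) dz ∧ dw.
d(omega) = (-w) dx ∧ dz ∧ dw + (-8*z) dy ∧ dz ∧ dw

For a 2-form omega = sum_{i<j} g_{ij} dx_i ∧ dx_j, the exterior derivative is
  d(omega) = sum_{i<j} d(g_{ij}) ∧ dx_i ∧ dx_j = sum_{i<j, k} (∂g_{ij}/∂x_k) dx_k ∧ dx_i ∧ dx_j.
Expand each term, using dx_k ∧ dx_i ∧ dx_j = sgn(permutation) dx_{(a)} ∧ dx_{(b)} ∧ dx_{(c)} with (a < b < c) sorted:
  d(w*z + 2*x^2) includes (∂/∂z)(w*z + 2*x^2) dz = (w) dz, which multiplied by dx ∧ dw gives (-w) dx ∧ dz ∧ dw
  d(3*y + 3*z^2) includes (∂/∂z)(3*y + 3*z^2) dz = (6*z) dz, which multiplied by dy ∧ dw gives (-6*z) dy ∧ dz ∧ dw
  d(-2*y*z) includes (∂/∂y)(-2*y*z) dy = (-2*z) dy, which multiplied by dz ∧ dw gives (-2*z) dy ∧ dz ∧ dw
Collecting like 3-forms: d(omega) = (-w) dx ∧ dz ∧ dw + (-8*z) dy ∧ dz ∧ dw.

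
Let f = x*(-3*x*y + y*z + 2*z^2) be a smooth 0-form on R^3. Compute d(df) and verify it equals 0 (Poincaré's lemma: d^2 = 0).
d(df) = 0

Step 1: df = sum_i (∂f/∂x_i) dx_i = (-6*x*y + y*z + 2*z^2) dx + (x*(-3*x + z)) dy + (x*(y + 4*z)) dz.
Step 2: Apply d again. Using the 1-form formula, the coefficient of dx ∧ dy in d(df) is ∂^2 f/∂x ∂y - ∂^2 f/∂y ∂x = (-6*x + z) - (-6*x + z) = 0 (equality of mixed partials for smooth f).
Similarly for dx ∧ dz and dy ∧ dz — all coefficients vanish. So d(df) = 0.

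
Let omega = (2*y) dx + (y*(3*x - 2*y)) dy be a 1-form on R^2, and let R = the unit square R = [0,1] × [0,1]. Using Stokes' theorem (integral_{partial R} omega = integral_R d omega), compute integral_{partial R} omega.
integral_(partial R) omega = -1/2

Stokes: integral_partial_R omega = integral_R d omega with d omega = (∂Q/∂x - ∂P/∂y) dx ∧ dy.
  ∂Q/∂x = 3*y
  ∂P/∂y = 2
  integrand = ∂Q/∂x - ∂P/∂y = 3*y - 2.
Integrating over R: integral_0^1 integral_0^1 (3*y - 2) dx dy = -1/2.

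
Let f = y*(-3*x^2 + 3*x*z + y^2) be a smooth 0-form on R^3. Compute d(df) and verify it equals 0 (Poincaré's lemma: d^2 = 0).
d(df) = 0

Step 1: df = sum_i (∂f/∂x_i) dx_i = (3*y*(-2*x + z)) dx + (-3*x^2 + 3*x*z + 3*y^2) dy + (3*x*y) dz.
Step 2: Apply d again. Using the 1-form formula, the coefficient of dx ∧ dy in d(df) is ∂^2 f/∂x ∂y - ∂^2 f/∂y ∂x = (-6*x + 3*z) - (-6*x + 3*z) = 0 (equality of mixed partials for smooth f).
Similarly for dx ∧ dz and dy ∧ dz — all coefficients vanish. So d(df) = 0.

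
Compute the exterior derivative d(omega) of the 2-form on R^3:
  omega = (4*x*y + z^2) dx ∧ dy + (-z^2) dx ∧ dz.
d(omega) = (2*z) dx ∧ dy ∧ dz

For a 2-form omega = sum_{i<j} g_{ij} dx_i ∧ dx_j, the exterior derivative is
  d(omega) = sum_{i<j} d(g_{ij}) ∧ dx_i ∧ dx_j = sum_{i<j, k} (∂g_{ij}/∂x_k) dx_k ∧ dx_i ∧ dx_j.
Expand each term, using dx_k ∧ dx_i ∧ dx_j = sgn(permutation) dx_{(a)} ∧ dx_{(b)} ∧ dx_{(c)} with (a < b < c) sorted:
  d(4*x*y + z^2) includes (∂/∂z)(4*x*y + z^2) dz = (2*z) dz, which multiplied by dx ∧ dy gives (2*z) dx ∧ dy ∧ dz
Collecting like 3-forms: d(omega) = (2*z) dx ∧ dy ∧ dz.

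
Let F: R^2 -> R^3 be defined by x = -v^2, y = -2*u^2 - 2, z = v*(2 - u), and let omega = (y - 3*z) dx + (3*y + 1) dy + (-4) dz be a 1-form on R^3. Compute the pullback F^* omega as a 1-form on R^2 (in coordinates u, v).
F^* omega = (24*u^3 + 20*u + 4*v) du + (4*u^2*v - 6*u*v^2 + 4*u + 12*v^2 + 4*v - 8) dv

Using F^*(f dg) = (f ∘ F) d(g ∘ F), substitute each coordinate x_i by F_i(u, v) in f_i, and replace dx_i by d F_i = (∂F_i/∂u) du + (∂F_i/∂v) dv.
  For the x component: f_1(F) = -2*u^2 + 3*u*v - 6*v - 2; d F_1 = (0) du + (-2*v) dv
  For the y component: f_2(F) = -6*u^2 - 5; d F_2 = (-4*u) du + (0) dv
  For the z component: f_3(F) = -4; d F_3 = (-v) du + (2 - u) dv
Combining and collecting du, dv coefficients:
  coeff of du: 24*u^3 + 20*u + 4*v
  coeff of dv: 4*u^2*v - 6*u*v^2 + 4*u + 12*v^2 + 4*v - 8
F^* omega = (24*u^3 + 20*u + 4*v) du + (4*u^2*v - 6*u*v^2 + 4*u + 12*v^2 + 4*v - 8) dv.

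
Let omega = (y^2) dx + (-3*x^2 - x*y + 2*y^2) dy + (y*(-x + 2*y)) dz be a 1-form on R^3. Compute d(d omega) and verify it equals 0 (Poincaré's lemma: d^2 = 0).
d(d omega) = 0

Step 1: d omega = sum_{i<j} (∂f_j/∂x_i - ∂f_i/∂x_j) dx_i ∧ dx_j:
  coeff of dx ∧ dy: -6*x - 3*y
  coeff of dx ∧ dz: -y
  coeff of dy ∧ dz: -x + 4*y
Step 2: Apply d again to each 2-form coefficient. The only possible 3-form in R^3 is dx ∧ dy ∧ dz, with coefficient
  ∂(coeff of dy∧dz)/∂x - ∂(coeff of dx∧dz)/∂y + ∂(coeff of dx∧dy)/∂z
  = ∂/∂x (-x + 4*y) - ∂/∂y (-y) + ∂/∂z (-6*x - 3*y).
Each of these terms simplifies to sums of mixed partials that cancel in pairs. The result is 0 (by equality of mixed partials for smooth functions — Schwarz / Clairaut).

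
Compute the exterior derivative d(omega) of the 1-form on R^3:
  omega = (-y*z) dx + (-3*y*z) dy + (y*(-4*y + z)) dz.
d(omega) = (z) dx ∧ dy + (y) dx ∧ dz + (-5*y + z) dy ∧ dz

For a 1-form omega = sum_i f_i dx_i, the exterior derivative is
  d(omega) = sum_{i < j} (∂f_j/∂x_i - ∂f_i/∂x_j) dx_i ∧ dx_j.
  coefficient of dx ∧ dy: ∂f_2/∂x - ∂f_1/∂y = ∂(-3*y*z)/∂x - ∂(-y*z)/∂y = z
  coefficient of dx ∧ dz: ∂f_3/∂x - ∂f_1/∂z = ∂(y*(-4*y + z))/∂x - ∂(-y*z)/∂z = y
  coefficient of dy ∧ dz: ∂f_3/∂y - ∂f_2/∂z = ∂(y*(-4*y + z))/∂y - ∂(-3*y*z)/∂z = -5*y + z
Assembling: d(omega) = (z) dx ∧ dy + (y) dx ∧ dz + (-5*y + z) dy ∧ dz.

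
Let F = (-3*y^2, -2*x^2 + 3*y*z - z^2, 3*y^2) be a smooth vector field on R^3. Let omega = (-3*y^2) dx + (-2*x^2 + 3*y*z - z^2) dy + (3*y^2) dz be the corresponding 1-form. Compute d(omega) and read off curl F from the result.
d(omega) = (3*y + 2*z) dy ∧ dz + (0) dz ∧ dx + (-4*x + 6*y) dx ∧ dy; curl F = (3*y + 2*z, 0, -4*x + 6*y)

d omega = sum_{i<j} (∂f_j/∂x_i - ∂f_i/∂x_j) dx_i ∧ dx_j. Under the identification (dy ∧ dz, dz ∧ dx, dx ∧ dy) ↔ (e_x, e_y, e_z), the coefficients are exactly the components of curl F. Compute:
  ∂R/∂y - ∂Q/∂z = (6*y) - (3*y - 2*z) = 3*y + 2*z
  ∂P/∂z - ∂R/∂x = (0) - (0) = 0
  ∂Q/∂x - ∂P/∂y = (-4*x) - (-6*y) = -4*x + 6*y.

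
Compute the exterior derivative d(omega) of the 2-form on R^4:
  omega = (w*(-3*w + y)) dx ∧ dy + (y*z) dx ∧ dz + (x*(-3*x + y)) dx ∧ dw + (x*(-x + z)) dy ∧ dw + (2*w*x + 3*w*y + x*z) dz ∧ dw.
d(omega) = (-6*w - 3*x + y + z) dx ∧ dy ∧ dw + (-z) dx ∧ dy ∧ dz + (3*w - x) dy ∧ dz ∧ dw + (2*w + z) dx ∧ dz ∧ dw

For a 2-form omega = sum_{i<j} g_{ij} dx_i ∧ dx_j, the exterior derivative is
  d(omega) = sum_{i<j} d(g_{ij}) ∧ dx_i ∧ dx_j = sum_{i<j, k} (∂g_{ij}/∂x_k) dx_k ∧ dx_i ∧ dx_j.
Expand each term, using dx_k ∧ dx_i ∧ dx_j = sgn(permutation) dx_{(a)} ∧ dx_{(b)} ∧ dx_{(c)} with (a < b < c) sorted:
  d(w*(-3*w + y)) includes (∂/∂w)(w*(-3*w + y)) dw = (-6*w + y) dw, which multiplied by dx ∧ dy gives (-6*w + y) dx ∧ dy ∧ dw
  d(y*z) includes (∂/∂y)(y*z) dy = (z) dy, which multiplied by dx ∧ dz gives (-z) dx ∧ dy ∧ dz
  d(x*(-3*x + y)) includes (∂/∂y)(x*(-3*x + y)) dy = (x) dy, which multiplied by dx ∧ dw gives (-x) dx ∧ dy ∧ dw
  d(x*(-x + z)) includes (∂/∂x)(x*(-x + z)) dx = (-2*x + z) dx, which multiplied by dy ∧ dw gives (-2*x + z) dx ∧ dy ∧ dw
  d(x*(-x + z)) includes (∂/∂z)(x*(-x + z)) dz = (x) dz, which multiplied by dy ∧ dw gives (-x) dy ∧ dz ∧ dw
  d(2*w*x + 3*w*y + x*z) includes (∂/∂x)(2*w*x + 3*w*y + x*z) dx = (2*w + z) dx, which multiplied by dz ∧ dw gives (2*w + z) dx ∧ dz ∧ dw
  d(2*w*x + 3*w*y + x*z) includes (∂/∂y)(2*w*x + 3*w*y + x*z) dy = (3*w) dy, which multiplied by dz ∧ dw gives (3*w) dy ∧ dz ∧ dw
Collecting like 3-forms: d(omega) = (-6*w - 3*x + y + z) dx ∧ dy ∧ dw + (-z) dx ∧ dy ∧ dz + (3*w - x) dy ∧ dz ∧ dw + (2*w + z) dx ∧ dz ∧ dw.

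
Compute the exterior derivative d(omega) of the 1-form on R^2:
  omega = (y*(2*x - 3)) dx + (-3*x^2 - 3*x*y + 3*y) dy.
d(omega) = (-8*x - 3*y + 3) dx ∧ dy

For a 1-form omega = sum_i f_i dx_i, the exterior derivative is
  d(omega) = sum_{i < j} (∂f_j/∂x_i - ∂f_i/∂x_j) dx_i ∧ dx_j.
  coefficient of dx ∧ dy: ∂f_2/∂x - ∂f_1/∂y = ∂(-3*x^2 - 3*x*y + 3*y)/∂x - ∂(y*(2*x - 3))/∂y = -8*x - 3*y + 3
Assembling: d(omega) = (-8*x - 3*y + 3) dx ∧ dy.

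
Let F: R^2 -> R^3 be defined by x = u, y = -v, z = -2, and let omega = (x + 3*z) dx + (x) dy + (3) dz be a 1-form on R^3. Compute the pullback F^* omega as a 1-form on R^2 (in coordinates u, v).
F^* omega = (u - 6) du + (-u) dv

Using F^*(f dg) = (f ∘ F) d(g ∘ F), substitute each coordinate x_i by F_i(u, v) in f_i, and replace dx_i by d F_i = (∂F_i/∂u) du + (∂F_i/∂v) dv.
  For the x component: f_1(F) = u - 6; d F_1 = (1) du + (0) dv
  For the y component: f_2(F) = u; d F_2 = (0) du + (-1) dv
  For the z component: f_3(F) = 3; d F_3 = (0) du + (0) dv
Combining and collecting du, dv coefficients:
  coeff of du: u - 6
  coeff of dv: -u
F^* omega = (u - 6) du + (-u) dv.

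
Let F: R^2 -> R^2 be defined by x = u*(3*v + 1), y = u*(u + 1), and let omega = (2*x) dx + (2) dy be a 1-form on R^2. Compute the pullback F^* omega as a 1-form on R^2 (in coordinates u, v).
F^* omega = (18*u*v^2 + 12*u*v + 6*u + 2) du + (u^2*(18*v + 6)) dv

Using F^*(f dg) = (f ∘ F) d(g ∘ F), substitute each coordinate x_i by F_i(u, v) in f_i, and replace dx_i by d F_i = (∂F_i/∂u) du + (∂F_i/∂v) dv.
  For the x component: f_1(F) = 2*u*(3*v + 1); d F_1 = (3*v + 1) du + (3*u) dv
  For the y component: f_2(F) = 2; d F_2 = (2*u + 1) du + (0) dv
Combining and collecting du, dv coefficients:
  coeff of du: 18*u*v^2 + 12*u*v + 6*u + 2
  coeff of dv: u^2*(18*v + 6)
F^* omega = (18*u*v^2 + 12*u*v + 6*u + 2) du + (u^2*(18*v + 6)) dv.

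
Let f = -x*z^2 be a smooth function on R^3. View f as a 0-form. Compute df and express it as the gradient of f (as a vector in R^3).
df = (-z^2) dx + (0) dy + (-2*x*z) dz; grad f = (-z^2, 0, -2*x*z)

For a 0-form f, d f = (∂f/∂x) dx + (∂f/∂y) dy + (∂f/∂z) dz. The components of the vector representation are exactly the entries of grad f in Cartesian coordinates:
  ∂f/∂x = -z^2
  ∂f/∂y = 0
  ∂f/∂z = -2*x*z.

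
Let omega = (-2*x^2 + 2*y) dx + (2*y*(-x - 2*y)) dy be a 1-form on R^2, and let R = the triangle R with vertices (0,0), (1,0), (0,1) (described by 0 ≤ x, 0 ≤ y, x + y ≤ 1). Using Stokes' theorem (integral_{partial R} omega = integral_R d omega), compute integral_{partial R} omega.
integral_(partial R) omega = -4/3

Stokes: integral_partial_R omega = integral_R d omega with d omega = (∂Q/∂x - ∂P/∂y) dx ∧ dy.
  ∂Q/∂x = -2*y
  ∂P/∂y = 2
  integrand = ∂Q/∂x - ∂P/∂y = -2*y - 2.
Integrating over R: integral_0^1 integral_0^{1-x} (-2*y - 2) dy dx = -4/3.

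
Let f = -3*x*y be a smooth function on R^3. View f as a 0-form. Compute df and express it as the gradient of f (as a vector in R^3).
df = (-3*y) dx + (-3*x) dy + (0) dz; grad f = (-3*y, -3*x, 0)

For a 0-form f, d f = (∂f/∂x) dx + (∂f/∂y) dy + (∂f/∂z) dz. The components of the vector representation are exactly the entries of grad f in Cartesian coordinates:
  ∂f/∂x = -3*y
  ∂f/∂y = -3*x
  ∂f/∂z = 0.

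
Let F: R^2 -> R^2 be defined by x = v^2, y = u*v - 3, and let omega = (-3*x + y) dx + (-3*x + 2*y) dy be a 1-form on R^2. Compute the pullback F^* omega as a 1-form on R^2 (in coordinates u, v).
F^* omega = (v*(2*u*v - 3*v^2 - 6)) du + (2*u^2*v - u*v^2 - 6*u - 6*v^3 - 6*v) dv

Using F^*(f dg) = (f ∘ F) d(g ∘ F), substitute each coordinate x_i by F_i(u, v) in f_i, and replace dx_i by d F_i = (∂F_i/∂u) du + (∂F_i/∂v) dv.
  For the x component: f_1(F) = u*v - 3*v^2 - 3; d F_1 = (0) du + (2*v) dv
  For the y component: f_2(F) = 2*u*v - 3*v^2 - 6; d F_2 = (v) du + (u) dv
Combining and collecting du, dv coefficients:
  coeff of du: v*(2*u*v - 3*v^2 - 6)
  coeff of dv: 2*u^2*v - u*v^2 - 6*u - 6*v^3 - 6*v
F^* omega = (v*(2*u*v - 3*v^2 - 6)) du + (2*u^2*v - u*v^2 - 6*u - 6*v^3 - 6*v) dv.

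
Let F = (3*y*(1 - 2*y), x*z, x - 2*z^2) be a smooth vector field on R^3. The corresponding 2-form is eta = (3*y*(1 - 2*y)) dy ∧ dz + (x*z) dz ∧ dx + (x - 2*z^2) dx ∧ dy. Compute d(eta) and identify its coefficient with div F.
d(eta) = (-4*z) dx ∧ dy ∧ dz; div F = -4*z

For a 2-form in R^3 of the form above, applying d gives a 3-form with coefficient ∂P/∂x + ∂Q/∂y + ∂R/∂z:
  ∂P/∂x = 0
  ∂Q/∂y = 0
  ∂R/∂z = -4*z
Sum = -4*z, which is exactly div F.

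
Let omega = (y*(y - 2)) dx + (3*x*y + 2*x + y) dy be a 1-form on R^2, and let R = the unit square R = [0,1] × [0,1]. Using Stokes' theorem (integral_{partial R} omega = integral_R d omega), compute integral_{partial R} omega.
integral_(partial R) omega = 9/2

Stokes: integral_partial_R omega = integral_R d omega with d omega = (∂Q/∂x - ∂P/∂y) dx ∧ dy.
  ∂Q/∂x = 3*y + 2
  ∂P/∂y = 2*y - 2
  integrand = ∂Q/∂x - ∂P/∂y = y + 4.
Integrating over R: integral_0^1 integral_0^1 (y + 4) dx dy = 9/2.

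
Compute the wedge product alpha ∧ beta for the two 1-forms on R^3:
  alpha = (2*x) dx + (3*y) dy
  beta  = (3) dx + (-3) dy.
alpha ∧ beta = (-6*x - 9*y) dx ∧ dy

Distribute the wedge, using dx_i ∧ dx_j = -dx_j ∧ dx_i and dx_i ∧ dx_i = 0. For each pair (i, j) with i < j, the coefficient of dx_i ∧ dx_j in alpha ∧ beta is (alpha_i * beta_j - alpha_j * beta_i). Collecting: alpha ∧ beta = (-6*x - 9*y) dx ∧ dy.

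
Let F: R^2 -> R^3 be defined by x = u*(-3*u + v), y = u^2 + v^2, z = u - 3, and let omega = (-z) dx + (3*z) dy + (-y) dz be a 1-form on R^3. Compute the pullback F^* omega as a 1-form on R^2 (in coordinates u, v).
F^* omega = (11*u^2 - u*v - 36*u - v^2 + 3*v) du + (-u^2 + 6*u*v + 3*u - 18*v) dv

Using F^*(f dg) = (f ∘ F) d(g ∘ F), substitute each coordinate x_i by F_i(u, v) in f_i, and replace dx_i by d F_i = (∂F_i/∂u) du + (∂F_i/∂v) dv.
  For the x component: f_1(F) = 3 - u; d F_1 = (-6*u + v) du + (u) dv
  For the y component: f_2(F) = 3*u - 9; d F_2 = (2*u) du + (2*v) dv
  For the z component: f_3(F) = -u^2 - v^2; d F_3 = (1) du + (0) dv
Combining and collecting du, dv coefficients:
  coeff of du: 11*u^2 - u*v - 36*u - v^2 + 3*v
  coeff of dv: -u^2 + 6*u*v + 3*u - 18*v
F^* omega = (11*u^2 - u*v - 36*u - v^2 + 3*v) du + (-u^2 + 6*u*v + 3*u - 18*v) dv.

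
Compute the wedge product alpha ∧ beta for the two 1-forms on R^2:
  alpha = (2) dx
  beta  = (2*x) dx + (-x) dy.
alpha ∧ beta = (-2*x) dx ∧ dy

Distribute the wedge, using dx_i ∧ dx_j = -dx_j ∧ dx_i and dx_i ∧ dx_i = 0. For each pair (i, j) with i < j, the coefficient of dx_i ∧ dx_j in alpha ∧ beta is (alpha_i * beta_j - alpha_j * beta_i). Collecting: alpha ∧ beta = (-2*x) dx ∧ dy.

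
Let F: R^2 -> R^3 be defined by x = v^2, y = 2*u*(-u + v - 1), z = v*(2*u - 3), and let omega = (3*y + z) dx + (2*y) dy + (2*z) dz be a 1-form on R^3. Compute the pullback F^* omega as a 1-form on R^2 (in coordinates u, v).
F^* omega = (16*u^3 - 24*u^2*v + 24*u^2 + 16*u*v^2 - 16*u*v + 8*u - 12*v^2) du + (-8*u^3 + 4*u^2*v - 8*u^2 + 16*u*v^2 - 36*u*v - 6*v^2 + 18*v) dv

Using F^*(f dg) = (f ∘ F) d(g ∘ F), substitute each coordinate x_i by F_i(u, v) in f_i, and replace dx_i by d F_i = (∂F_i/∂u) du + (∂F_i/∂v) dv.
  For the x component: f_1(F) = -6*u^2 + 8*u*v - 6*u - 3*v; d F_1 = (0) du + (2*v) dv
  For the y component: f_2(F) = 4*u*(-u + v - 1); d F_2 = (-4*u + 2*v - 2) du + (2*u) dv
  For the z component: f_3(F) = 2*v*(2*u - 3); d F_3 = (2*v) du + (2*u - 3) dv
Combining and collecting du, dv coefficients:
  coeff of du: 16*u^3 - 24*u^2*v + 24*u^2 + 16*u*v^2 - 16*u*v + 8*u - 12*v^2
  coeff of dv: -8*u^3 + 4*u^2*v - 8*u^2 + 16*u*v^2 - 36*u*v - 6*v^2 + 18*v
F^* omega = (16*u^3 - 24*u^2*v + 24*u^2 + 16*u*v^2 - 16*u*v + 8*u - 12*v^2) du + (-8*u^3 + 4*u^2*v - 8*u^2 + 16*u*v^2 - 36*u*v - 6*v^2 + 18*v) dv.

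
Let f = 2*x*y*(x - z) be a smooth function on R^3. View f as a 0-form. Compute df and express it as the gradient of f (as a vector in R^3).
df = (2*y*(2*x - z)) dx + (2*x*(x - z)) dy + (-2*x*y) dz; grad f = (2*y*(2*x - z), 2*x*(x - z), -2*x*y)

For a 0-form f, d f = (∂f/∂x) dx + (∂f/∂y) dy + (∂f/∂z) dz. The components of the vector representation are exactly the entries of grad f in Cartesian coordinates:
  ∂f/∂x = 2*y*(2*x - z)
  ∂f/∂y = 2*x*(x - z)
  ∂f/∂z = -2*x*y.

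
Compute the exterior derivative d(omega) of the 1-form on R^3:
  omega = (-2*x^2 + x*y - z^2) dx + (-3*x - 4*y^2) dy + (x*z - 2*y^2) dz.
d(omega) = (-x - 3) dx ∧ dy + (3*z) dx ∧ dz + (-4*y) dy ∧ dz

For a 1-form omega = sum_i f_i dx_i, the exterior derivative is
  d(omega) = sum_{i < j} (∂f_j/∂x_i - ∂f_i/∂x_j) dx_i ∧ dx_j.
  coefficient of dx ∧ dy: ∂f_2/∂x - ∂f_1/∂y = ∂(-3*x - 4*y^2)/∂x - ∂(-2*x^2 + x*y - z^2)/∂y = -x - 3
  coefficient of dx ∧ dz: ∂f_3/∂x - ∂f_1/∂z = ∂(x*z - 2*y^2)/∂x - ∂(-2*x^2 + x*y - z^2)/∂z = 3*z
  coefficient of dy ∧ dz: ∂f_3/∂y - ∂f_2/∂z = ∂(x*z - 2*y^2)/∂y - ∂(-3*x - 4*y^2)/∂z = -4*y
Assembling: d(omega) = (-x - 3) dx ∧ dy + (3*z) dx ∧ dz + (-4*y) dy ∧ dz.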